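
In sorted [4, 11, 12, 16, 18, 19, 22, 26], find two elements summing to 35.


Two pointers: lo=0, hi=7
Found pair: (16, 19) summing to 35


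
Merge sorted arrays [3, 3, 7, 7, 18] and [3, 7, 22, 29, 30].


Compare heads, take smaller each step.
Merged: [3, 3, 3, 7, 7, 7, 18, 22, 29, 30]


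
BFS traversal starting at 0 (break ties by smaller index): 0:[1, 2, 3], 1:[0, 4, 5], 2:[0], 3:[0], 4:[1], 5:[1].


BFS queue: start with [0]
Visit order: [0, 1, 2, 3, 4, 5]


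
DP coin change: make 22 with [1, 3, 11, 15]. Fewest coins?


dp[0]=0; dp[i]=1+min(dp[i-c] for c in coins)
...dp[17]=3, dp[18]=2, dp[19]=3, dp[20]=4, dp[21]=3, dp[22]=2
Minimum coins for 22 = 2


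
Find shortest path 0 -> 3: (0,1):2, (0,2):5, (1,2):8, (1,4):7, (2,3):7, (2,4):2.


Dijkstra from 0:
Distances: {0: 0, 1: 2, 2: 5, 3: 12, 4: 7}
Shortest distance to 3 = 12, path = [0, 2, 3]


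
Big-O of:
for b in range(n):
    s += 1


Per nesting level: O(n) = O(n)
Complexity: O(n)


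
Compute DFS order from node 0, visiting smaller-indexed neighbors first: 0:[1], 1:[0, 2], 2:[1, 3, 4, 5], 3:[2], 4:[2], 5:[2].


DFS stack-based: start with [0]
Visit order: [0, 1, 2, 3, 4, 5]


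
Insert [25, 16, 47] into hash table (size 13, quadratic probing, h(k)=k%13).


Insertions: 25->slot 12; 16->slot 3; 47->slot 8
Table: [None, None, None, 16, None, None, None, None, 47, None, None, None, 25]


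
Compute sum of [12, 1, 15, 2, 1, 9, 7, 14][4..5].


Prefix sums: [0, 12, 13, 28, 30, 31, 40, 47, 61]
Sum[4..5] = prefix[6] - prefix[4] = 40 - 30 = 10


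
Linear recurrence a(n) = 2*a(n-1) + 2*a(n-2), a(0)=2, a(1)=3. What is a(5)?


Build bottom-up:
...a(3)=26, a(4)=72, a(5)=2*72+2*26=196


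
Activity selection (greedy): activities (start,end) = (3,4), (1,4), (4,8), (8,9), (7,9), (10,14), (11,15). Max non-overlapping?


Greedy: pick earliest-ending, then skip overlaps.
Selected (4 activities): [(3, 4), (4, 8), (8, 9), (10, 14)]


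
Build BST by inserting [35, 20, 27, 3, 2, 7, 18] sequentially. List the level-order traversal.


Root = 35; build tree by BST insertion.
Level-Order traversal: [35, 20, 3, 27, 2, 7, 18]


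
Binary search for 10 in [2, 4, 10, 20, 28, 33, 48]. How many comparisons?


Search for 10:
[0,6] mid=3 arr[3]=20
[0,2] mid=1 arr[1]=4
[2,2] mid=2 arr[2]=10
Total: 3 comparisons


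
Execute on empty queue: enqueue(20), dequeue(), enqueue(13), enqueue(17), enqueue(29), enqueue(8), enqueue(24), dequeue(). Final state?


enqueue(20) -> [20]
dequeue() returns 20 -> []
enqueue(13) -> [13]
enqueue(17) -> [13, 17]
enqueue(29) -> [13, 17, 29]
enqueue(8) -> [13, 17, 29, 8]
enqueue(24) -> [13, 17, 29, 8, 24]
dequeue() returns 13 -> [17, 29, 8, 24]
Final queue (front to back): [17, 29, 8, 24]


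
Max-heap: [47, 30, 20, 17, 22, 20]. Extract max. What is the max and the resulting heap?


Max = 47
Replace root with last, heapify down
Resulting heap: [30, 22, 20, 17, 20]


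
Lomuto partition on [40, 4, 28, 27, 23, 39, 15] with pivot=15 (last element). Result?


Elements <= 15 go left of pivot.
Result: [4, 15, 28, 27, 23, 39, 40], pivot at index 1


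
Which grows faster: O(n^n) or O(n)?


linear grows slower than n^n
O(n) is asymptotically smaller; O(n^n) grows faster


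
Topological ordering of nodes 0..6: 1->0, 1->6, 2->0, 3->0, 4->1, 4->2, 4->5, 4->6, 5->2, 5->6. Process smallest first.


Kahn's algorithm, process smallest node first
Order: [3, 4, 1, 5, 2, 0, 6]


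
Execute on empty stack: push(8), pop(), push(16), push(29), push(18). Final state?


push(8) -> [8]
pop() returns 8 -> []
push(16) -> [16]
push(29) -> [16, 29]
push(18) -> [16, 29, 18]
Final stack (bottom to top): [16, 29, 18]


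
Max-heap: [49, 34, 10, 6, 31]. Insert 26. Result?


Append 26: [49, 34, 10, 6, 31, 26]
Bubble up: swap idx 5(26) with idx 2(10)
Result: [49, 34, 26, 6, 31, 10]


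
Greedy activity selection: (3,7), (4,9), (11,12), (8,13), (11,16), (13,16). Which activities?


Greedy: pick earliest-ending, then skip overlaps.
Selected (3 activities): [(3, 7), (11, 12), (13, 16)]


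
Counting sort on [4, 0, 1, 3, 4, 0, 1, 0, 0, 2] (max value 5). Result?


Count array: [4, 2, 1, 1, 2, 0]
Reconstruct: [0, 0, 0, 0, 1, 1, 2, 3, 4, 4]


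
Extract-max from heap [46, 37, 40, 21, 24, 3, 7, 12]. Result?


Max = 46
Replace root with last, heapify down
Resulting heap: [40, 37, 12, 21, 24, 3, 7]


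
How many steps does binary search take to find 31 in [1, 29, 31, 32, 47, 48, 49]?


Search for 31:
[0,6] mid=3 arr[3]=32
[0,2] mid=1 arr[1]=29
[2,2] mid=2 arr[2]=31
Total: 3 comparisons


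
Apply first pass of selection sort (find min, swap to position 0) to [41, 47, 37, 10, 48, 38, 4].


After one pass: [4, 47, 37, 10, 48, 38, 41]


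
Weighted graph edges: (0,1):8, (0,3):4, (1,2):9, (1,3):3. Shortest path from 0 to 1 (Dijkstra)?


Dijkstra from 0:
Distances: {0: 0, 1: 7, 2: 16, 3: 4}
Shortest distance to 1 = 7, path = [0, 3, 1]


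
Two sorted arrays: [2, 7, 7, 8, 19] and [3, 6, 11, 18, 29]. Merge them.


Compare heads, take smaller each step.
Merged: [2, 3, 6, 7, 7, 8, 11, 18, 19, 29]


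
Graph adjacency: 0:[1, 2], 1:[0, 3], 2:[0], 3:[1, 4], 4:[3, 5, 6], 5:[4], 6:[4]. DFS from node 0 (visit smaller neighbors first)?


DFS stack-based: start with [0]
Visit order: [0, 1, 3, 4, 5, 6, 2]


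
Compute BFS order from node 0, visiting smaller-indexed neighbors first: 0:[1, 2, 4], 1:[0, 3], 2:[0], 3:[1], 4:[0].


BFS queue: start with [0]
Visit order: [0, 1, 2, 4, 3]


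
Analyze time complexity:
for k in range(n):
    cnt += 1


Per nesting level: O(n) = O(n)
Complexity: O(n)


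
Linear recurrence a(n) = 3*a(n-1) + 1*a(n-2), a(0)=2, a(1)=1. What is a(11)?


Build bottom-up:
...a(9)=20824, a(10)=68777, a(11)=3*68777+1*20824=227155


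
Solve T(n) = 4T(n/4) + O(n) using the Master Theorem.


a=4, b=4, c=1. log_4(4)=1 = c=1. Case 2: O(n^c log n) = O(n log n)
Complexity: O(n log n)


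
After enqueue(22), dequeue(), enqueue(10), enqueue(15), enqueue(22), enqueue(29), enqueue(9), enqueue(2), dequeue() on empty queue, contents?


enqueue(22) -> [22]
dequeue() returns 22 -> []
enqueue(10) -> [10]
enqueue(15) -> [10, 15]
enqueue(22) -> [10, 15, 22]
enqueue(29) -> [10, 15, 22, 29]
enqueue(9) -> [10, 15, 22, 29, 9]
enqueue(2) -> [10, 15, 22, 29, 9, 2]
dequeue() returns 10 -> [15, 22, 29, 9, 2]
Final queue (front to back): [15, 22, 29, 9, 2]


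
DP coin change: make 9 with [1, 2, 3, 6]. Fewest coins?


dp[0]=0; dp[i]=1+min(dp[i-c] for c in coins)
...dp[4]=2, dp[5]=2, dp[6]=1, dp[7]=2, dp[8]=2, dp[9]=2
Minimum coins for 9 = 2


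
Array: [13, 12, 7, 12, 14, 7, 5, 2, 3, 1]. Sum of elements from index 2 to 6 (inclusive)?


Prefix sums: [0, 13, 25, 32, 44, 58, 65, 70, 72, 75, 76]
Sum[2..6] = prefix[7] - prefix[2] = 70 - 25 = 45


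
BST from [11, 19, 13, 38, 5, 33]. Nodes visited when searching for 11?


BST root = 11
Search for 11: compare at each node
Path: [11]


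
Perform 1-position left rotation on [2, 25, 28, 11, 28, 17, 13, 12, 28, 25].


Left rotate by 1: [25, 28, 11, 28, 17, 13, 12, 28, 25, 2]


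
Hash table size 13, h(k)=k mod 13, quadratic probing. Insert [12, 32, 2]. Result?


Insertions: 12->slot 12; 32->slot 6; 2->slot 2
Table: [None, None, 2, None, None, None, 32, None, None, None, None, None, 12]


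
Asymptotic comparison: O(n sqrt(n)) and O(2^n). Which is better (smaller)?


n^1.5 grows slower than exponential
O(n sqrt(n)) is asymptotically smaller; O(2^n) grows faster


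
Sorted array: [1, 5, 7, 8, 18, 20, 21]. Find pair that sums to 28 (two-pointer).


Two pointers: lo=0, hi=6
Found pair: (7, 21) summing to 28


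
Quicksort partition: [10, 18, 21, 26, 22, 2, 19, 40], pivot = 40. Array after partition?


Elements <= 40 go left of pivot.
Result: [10, 18, 21, 26, 22, 2, 19, 40], pivot at index 7


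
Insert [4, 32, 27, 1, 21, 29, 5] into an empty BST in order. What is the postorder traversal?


Root = 4; build tree by BST insertion.
Postorder traversal: [1, 5, 21, 29, 27, 32, 4]


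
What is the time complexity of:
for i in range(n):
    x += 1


Per nesting level: O(n) = O(n)
Complexity: O(n)


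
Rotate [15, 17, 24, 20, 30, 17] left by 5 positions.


Left rotate by 5: [17, 15, 17, 24, 20, 30]


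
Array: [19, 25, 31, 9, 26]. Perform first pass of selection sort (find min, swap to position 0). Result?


After one pass: [9, 25, 31, 19, 26]


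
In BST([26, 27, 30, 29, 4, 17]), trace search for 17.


BST root = 26
Search for 17: compare at each node
Path: [26, 4, 17]


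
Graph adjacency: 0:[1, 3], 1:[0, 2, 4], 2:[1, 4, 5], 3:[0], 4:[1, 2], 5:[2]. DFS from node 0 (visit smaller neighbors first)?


DFS stack-based: start with [0]
Visit order: [0, 1, 2, 4, 5, 3]


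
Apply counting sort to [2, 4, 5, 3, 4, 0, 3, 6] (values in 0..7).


Count array: [1, 0, 1, 2, 2, 1, 1, 0]
Reconstruct: [0, 2, 3, 3, 4, 4, 5, 6]


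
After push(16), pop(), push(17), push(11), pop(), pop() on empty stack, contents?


push(16) -> [16]
pop() returns 16 -> []
push(17) -> [17]
push(11) -> [17, 11]
pop() returns 11 -> [17]
pop() returns 17 -> []
Final stack (bottom to top): []


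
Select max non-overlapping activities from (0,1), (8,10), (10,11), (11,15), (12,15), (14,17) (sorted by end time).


Greedy: pick earliest-ending, then skip overlaps.
Selected (4 activities): [(0, 1), (8, 10), (10, 11), (11, 15)]


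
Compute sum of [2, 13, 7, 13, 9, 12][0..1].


Prefix sums: [0, 2, 15, 22, 35, 44, 56]
Sum[0..1] = prefix[2] - prefix[0] = 15 - 0 = 15


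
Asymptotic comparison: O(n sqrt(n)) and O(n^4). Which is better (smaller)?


n^1.5 grows slower than quartic
O(n sqrt(n)) is asymptotically smaller; O(n^4) grows faster


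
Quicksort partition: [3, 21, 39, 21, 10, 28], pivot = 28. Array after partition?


Elements <= 28 go left of pivot.
Result: [3, 21, 21, 10, 28, 39], pivot at index 4


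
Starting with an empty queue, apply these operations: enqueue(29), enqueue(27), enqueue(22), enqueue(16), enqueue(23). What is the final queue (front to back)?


enqueue(29) -> [29]
enqueue(27) -> [29, 27]
enqueue(22) -> [29, 27, 22]
enqueue(16) -> [29, 27, 22, 16]
enqueue(23) -> [29, 27, 22, 16, 23]
Final queue (front to back): [29, 27, 22, 16, 23]


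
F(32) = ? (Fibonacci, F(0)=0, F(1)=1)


F(n)=F(n-1)+F(n-2)
...F(30)=832040, F(31)=1346269, F(32)=2178309


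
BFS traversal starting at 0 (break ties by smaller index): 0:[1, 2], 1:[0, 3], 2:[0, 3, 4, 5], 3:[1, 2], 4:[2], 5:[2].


BFS queue: start with [0]
Visit order: [0, 1, 2, 3, 4, 5]


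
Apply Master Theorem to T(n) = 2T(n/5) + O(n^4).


a=2, b=5, c=4. log_5(2)=0.431 < c=4. Case 3: O(n^c) = O(n^4)
Complexity: O(n^4)


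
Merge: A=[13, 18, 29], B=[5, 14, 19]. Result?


Compare heads, take smaller each step.
Merged: [5, 13, 14, 18, 19, 29]


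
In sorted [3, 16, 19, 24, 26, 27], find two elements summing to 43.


Two pointers: lo=0, hi=5
Found pair: (16, 27) summing to 43


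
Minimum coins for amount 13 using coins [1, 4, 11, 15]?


dp[0]=0; dp[i]=1+min(dp[i-c] for c in coins)
...dp[8]=2, dp[9]=3, dp[10]=4, dp[11]=1, dp[12]=2, dp[13]=3
Minimum coins for 13 = 3


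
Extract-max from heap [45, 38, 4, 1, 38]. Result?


Max = 45
Replace root with last, heapify down
Resulting heap: [38, 38, 4, 1]


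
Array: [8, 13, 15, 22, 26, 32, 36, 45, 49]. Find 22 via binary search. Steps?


Search for 22:
[0,8] mid=4 arr[4]=26
[0,3] mid=1 arr[1]=13
[2,3] mid=2 arr[2]=15
[3,3] mid=3 arr[3]=22
Total: 4 comparisons


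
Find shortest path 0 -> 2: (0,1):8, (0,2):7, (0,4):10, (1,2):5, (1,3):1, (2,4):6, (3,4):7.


Dijkstra from 0:
Distances: {0: 0, 1: 8, 2: 7, 3: 9, 4: 10}
Shortest distance to 2 = 7, path = [0, 2]


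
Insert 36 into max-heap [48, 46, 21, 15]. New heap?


Append 36: [48, 46, 21, 15, 36]
Bubble up: no swaps needed
Result: [48, 46, 21, 15, 36]


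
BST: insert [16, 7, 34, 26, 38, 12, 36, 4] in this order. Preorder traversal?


Root = 16; build tree by BST insertion.
Preorder traversal: [16, 7, 4, 12, 34, 26, 38, 36]


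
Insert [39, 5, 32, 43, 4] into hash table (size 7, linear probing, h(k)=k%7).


Insertions: 39->slot 4; 5->slot 5; 32->slot 6; 43->slot 1; 4->slot 0
Table: [4, 43, None, None, 39, 5, 32]


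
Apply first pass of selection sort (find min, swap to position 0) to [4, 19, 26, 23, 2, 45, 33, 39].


After one pass: [2, 19, 26, 23, 4, 45, 33, 39]


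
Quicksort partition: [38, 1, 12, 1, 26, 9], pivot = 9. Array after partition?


Elements <= 9 go left of pivot.
Result: [1, 1, 9, 38, 26, 12], pivot at index 2


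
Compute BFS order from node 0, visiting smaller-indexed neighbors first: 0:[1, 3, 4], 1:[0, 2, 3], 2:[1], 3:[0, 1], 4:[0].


BFS queue: start with [0]
Visit order: [0, 1, 3, 4, 2]


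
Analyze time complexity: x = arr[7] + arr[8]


Analysis: constant-time operation, no loop
Complexity: O(1)


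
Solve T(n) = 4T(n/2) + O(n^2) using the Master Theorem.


a=4, b=2, c=2. log_2(4)=2 = c=2. Case 2: O(n^c log n) = O(n^2 log n)
Complexity: O(n^2 log n)


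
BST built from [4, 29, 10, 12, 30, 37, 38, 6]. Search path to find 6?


BST root = 4
Search for 6: compare at each node
Path: [4, 29, 10, 6]


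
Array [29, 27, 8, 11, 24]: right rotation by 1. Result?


Right rotate by 1: [24, 29, 27, 8, 11]


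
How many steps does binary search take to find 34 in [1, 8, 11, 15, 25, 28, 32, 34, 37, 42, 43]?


Search for 34:
[0,10] mid=5 arr[5]=28
[6,10] mid=8 arr[8]=37
[6,7] mid=6 arr[6]=32
[7,7] mid=7 arr[7]=34
Total: 4 comparisons


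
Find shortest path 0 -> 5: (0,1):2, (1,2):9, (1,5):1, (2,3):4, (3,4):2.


Dijkstra from 0:
Distances: {0: 0, 1: 2, 2: 11, 3: 15, 4: 17, 5: 3}
Shortest distance to 5 = 3, path = [0, 1, 5]


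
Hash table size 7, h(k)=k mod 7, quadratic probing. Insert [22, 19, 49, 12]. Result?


Insertions: 22->slot 1; 19->slot 5; 49->slot 0; 12->slot 6
Table: [49, 22, None, None, None, 19, 12]


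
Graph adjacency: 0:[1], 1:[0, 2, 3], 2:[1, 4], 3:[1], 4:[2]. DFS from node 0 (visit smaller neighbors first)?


DFS stack-based: start with [0]
Visit order: [0, 1, 2, 4, 3]


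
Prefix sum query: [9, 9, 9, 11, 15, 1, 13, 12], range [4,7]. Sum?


Prefix sums: [0, 9, 18, 27, 38, 53, 54, 67, 79]
Sum[4..7] = prefix[8] - prefix[4] = 79 - 38 = 41


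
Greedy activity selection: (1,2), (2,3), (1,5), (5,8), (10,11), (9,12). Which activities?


Greedy: pick earliest-ending, then skip overlaps.
Selected (4 activities): [(1, 2), (2, 3), (5, 8), (10, 11)]


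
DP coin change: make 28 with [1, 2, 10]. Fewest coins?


dp[0]=0; dp[i]=1+min(dp[i-c] for c in coins)
...dp[23]=4, dp[24]=4, dp[25]=5, dp[26]=5, dp[27]=6, dp[28]=6
Minimum coins for 28 = 6


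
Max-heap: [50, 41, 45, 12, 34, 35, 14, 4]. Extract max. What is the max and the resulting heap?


Max = 50
Replace root with last, heapify down
Resulting heap: [45, 41, 35, 12, 34, 4, 14]


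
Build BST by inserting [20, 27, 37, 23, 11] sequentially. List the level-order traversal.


Root = 20; build tree by BST insertion.
Level-Order traversal: [20, 11, 27, 23, 37]


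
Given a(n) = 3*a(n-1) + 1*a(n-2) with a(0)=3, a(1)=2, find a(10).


Build bottom-up:
...a(8)=11421, a(9)=37721, a(10)=3*37721+1*11421=124584


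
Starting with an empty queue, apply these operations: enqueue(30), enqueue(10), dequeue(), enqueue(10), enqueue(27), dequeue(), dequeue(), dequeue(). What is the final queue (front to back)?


enqueue(30) -> [30]
enqueue(10) -> [30, 10]
dequeue() returns 30 -> [10]
enqueue(10) -> [10, 10]
enqueue(27) -> [10, 10, 27]
dequeue() returns 10 -> [10, 27]
dequeue() returns 10 -> [27]
dequeue() returns 27 -> []
Final queue (front to back): []


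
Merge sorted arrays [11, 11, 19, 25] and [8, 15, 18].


Compare heads, take smaller each step.
Merged: [8, 11, 11, 15, 18, 19, 25]


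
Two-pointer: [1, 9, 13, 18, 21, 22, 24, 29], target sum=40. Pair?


Two pointers: lo=0, hi=7
Found pair: (18, 22) summing to 40


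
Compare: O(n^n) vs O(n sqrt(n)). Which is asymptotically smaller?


n^1.5 grows slower than n^n
O(n sqrt(n)) is asymptotically smaller; O(n^n) grows faster


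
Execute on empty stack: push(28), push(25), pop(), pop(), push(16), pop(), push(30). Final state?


push(28) -> [28]
push(25) -> [28, 25]
pop() returns 25 -> [28]
pop() returns 28 -> []
push(16) -> [16]
pop() returns 16 -> []
push(30) -> [30]
Final stack (bottom to top): [30]


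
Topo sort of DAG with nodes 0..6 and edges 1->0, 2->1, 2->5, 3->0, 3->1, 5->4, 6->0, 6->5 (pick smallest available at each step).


Kahn's algorithm, process smallest node first
Order: [2, 3, 1, 6, 0, 5, 4]


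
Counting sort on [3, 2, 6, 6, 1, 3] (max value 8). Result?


Count array: [0, 1, 1, 2, 0, 0, 2, 0, 0]
Reconstruct: [1, 2, 3, 3, 6, 6]


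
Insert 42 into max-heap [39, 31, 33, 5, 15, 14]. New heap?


Append 42: [39, 31, 33, 5, 15, 14, 42]
Bubble up: swap idx 6(42) with idx 2(33); swap idx 2(42) with idx 0(39)
Result: [42, 31, 39, 5, 15, 14, 33]


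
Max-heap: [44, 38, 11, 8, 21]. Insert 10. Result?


Append 10: [44, 38, 11, 8, 21, 10]
Bubble up: no swaps needed
Result: [44, 38, 11, 8, 21, 10]


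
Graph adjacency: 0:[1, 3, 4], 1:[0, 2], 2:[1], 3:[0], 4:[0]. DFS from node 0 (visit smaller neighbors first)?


DFS stack-based: start with [0]
Visit order: [0, 1, 2, 3, 4]


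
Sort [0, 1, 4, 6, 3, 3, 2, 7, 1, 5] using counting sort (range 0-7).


Count array: [1, 2, 1, 2, 1, 1, 1, 1]
Reconstruct: [0, 1, 1, 2, 3, 3, 4, 5, 6, 7]


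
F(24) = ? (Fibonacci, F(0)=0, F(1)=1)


F(n)=F(n-1)+F(n-2)
...F(22)=17711, F(23)=28657, F(24)=46368


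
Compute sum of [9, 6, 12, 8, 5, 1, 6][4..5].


Prefix sums: [0, 9, 15, 27, 35, 40, 41, 47]
Sum[4..5] = prefix[6] - prefix[4] = 41 - 35 = 6


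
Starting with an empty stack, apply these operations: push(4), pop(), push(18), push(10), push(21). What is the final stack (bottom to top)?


push(4) -> [4]
pop() returns 4 -> []
push(18) -> [18]
push(10) -> [18, 10]
push(21) -> [18, 10, 21]
Final stack (bottom to top): [18, 10, 21]


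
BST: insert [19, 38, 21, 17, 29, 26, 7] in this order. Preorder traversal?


Root = 19; build tree by BST insertion.
Preorder traversal: [19, 17, 7, 38, 21, 29, 26]


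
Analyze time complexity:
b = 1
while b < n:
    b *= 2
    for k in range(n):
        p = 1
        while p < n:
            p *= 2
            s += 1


Per nesting level: O(log n) * O(n) * O(log n) = O(n (log n)^2)
Complexity: O(n (log n)^2)


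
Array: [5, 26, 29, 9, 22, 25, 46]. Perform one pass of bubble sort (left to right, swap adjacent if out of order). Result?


After one pass: [5, 26, 9, 22, 25, 29, 46]


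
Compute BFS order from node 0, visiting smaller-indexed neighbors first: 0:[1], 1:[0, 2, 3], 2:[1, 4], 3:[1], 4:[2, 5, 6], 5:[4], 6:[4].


BFS queue: start with [0]
Visit order: [0, 1, 2, 3, 4, 5, 6]


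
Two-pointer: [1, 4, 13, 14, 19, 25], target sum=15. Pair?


Two pointers: lo=0, hi=5
Found pair: (1, 14) summing to 15


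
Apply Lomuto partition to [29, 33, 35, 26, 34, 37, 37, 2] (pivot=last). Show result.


Elements <= 2 go left of pivot.
Result: [2, 33, 35, 26, 34, 37, 37, 29], pivot at index 0


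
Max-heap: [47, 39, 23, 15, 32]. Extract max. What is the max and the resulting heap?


Max = 47
Replace root with last, heapify down
Resulting heap: [39, 32, 23, 15]


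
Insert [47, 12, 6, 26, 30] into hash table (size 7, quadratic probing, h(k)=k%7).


Insertions: 47->slot 5; 12->slot 6; 6->slot 0; 26->slot 2; 30->slot 3
Table: [6, None, 26, 30, None, 47, 12]


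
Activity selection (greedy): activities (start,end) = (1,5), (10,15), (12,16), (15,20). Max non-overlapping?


Greedy: pick earliest-ending, then skip overlaps.
Selected (3 activities): [(1, 5), (10, 15), (15, 20)]


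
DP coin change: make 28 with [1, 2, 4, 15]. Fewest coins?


dp[0]=0; dp[i]=1+min(dp[i-c] for c in coins)
...dp[23]=3, dp[24]=4, dp[25]=4, dp[26]=5, dp[27]=4, dp[28]=5
Minimum coins for 28 = 5


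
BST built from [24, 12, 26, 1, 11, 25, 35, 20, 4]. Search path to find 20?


BST root = 24
Search for 20: compare at each node
Path: [24, 12, 20]


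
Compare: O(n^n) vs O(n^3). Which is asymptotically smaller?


cubic grows slower than n^n
O(n^3) is asymptotically smaller; O(n^n) grows faster


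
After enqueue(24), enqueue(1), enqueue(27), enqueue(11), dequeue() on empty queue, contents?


enqueue(24) -> [24]
enqueue(1) -> [24, 1]
enqueue(27) -> [24, 1, 27]
enqueue(11) -> [24, 1, 27, 11]
dequeue() returns 24 -> [1, 27, 11]
Final queue (front to back): [1, 27, 11]


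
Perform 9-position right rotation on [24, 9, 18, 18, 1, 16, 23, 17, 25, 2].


Right rotate by 9: [9, 18, 18, 1, 16, 23, 17, 25, 2, 24]


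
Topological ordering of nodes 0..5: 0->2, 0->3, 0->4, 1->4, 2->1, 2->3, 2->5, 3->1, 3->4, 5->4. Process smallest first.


Kahn's algorithm, process smallest node first
Order: [0, 2, 3, 1, 5, 4]


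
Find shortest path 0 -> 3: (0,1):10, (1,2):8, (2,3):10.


Dijkstra from 0:
Distances: {0: 0, 1: 10, 2: 18, 3: 28}
Shortest distance to 3 = 28, path = [0, 1, 2, 3]


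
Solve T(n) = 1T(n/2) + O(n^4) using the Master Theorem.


a=1, b=2, c=4. log_2(1)=0 < c=4. Case 3: O(n^c) = O(n^4)
Complexity: O(n^4)


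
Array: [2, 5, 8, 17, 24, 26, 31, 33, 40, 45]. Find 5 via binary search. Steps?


Search for 5:
[0,9] mid=4 arr[4]=24
[0,3] mid=1 arr[1]=5
Total: 2 comparisons


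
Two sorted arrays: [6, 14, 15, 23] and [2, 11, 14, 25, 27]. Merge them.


Compare heads, take smaller each step.
Merged: [2, 6, 11, 14, 14, 15, 23, 25, 27]


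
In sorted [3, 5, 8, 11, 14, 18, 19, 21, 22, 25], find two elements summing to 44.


Two pointers: lo=0, hi=9
Found pair: (19, 25) summing to 44


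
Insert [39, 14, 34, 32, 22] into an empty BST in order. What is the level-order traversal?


Root = 39; build tree by BST insertion.
Level-Order traversal: [39, 14, 34, 32, 22]


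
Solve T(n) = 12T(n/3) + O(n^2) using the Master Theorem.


a=12, b=3, c=2. log_3(12)=2.262 > c=2. Case 1: O(n^log_b(a)) = O(n^2.262)
Complexity: O(n^2.262)


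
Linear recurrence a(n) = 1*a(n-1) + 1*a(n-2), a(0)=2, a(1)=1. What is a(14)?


Build bottom-up:
...a(12)=322, a(13)=521, a(14)=1*521+1*322=843


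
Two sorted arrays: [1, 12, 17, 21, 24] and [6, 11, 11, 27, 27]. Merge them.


Compare heads, take smaller each step.
Merged: [1, 6, 11, 11, 12, 17, 21, 24, 27, 27]


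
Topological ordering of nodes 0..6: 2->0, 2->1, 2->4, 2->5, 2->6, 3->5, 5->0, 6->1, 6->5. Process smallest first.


Kahn's algorithm, process smallest node first
Order: [2, 3, 4, 6, 1, 5, 0]


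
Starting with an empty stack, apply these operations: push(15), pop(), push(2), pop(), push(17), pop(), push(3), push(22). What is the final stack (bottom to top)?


push(15) -> [15]
pop() returns 15 -> []
push(2) -> [2]
pop() returns 2 -> []
push(17) -> [17]
pop() returns 17 -> []
push(3) -> [3]
push(22) -> [3, 22]
Final stack (bottom to top): [3, 22]


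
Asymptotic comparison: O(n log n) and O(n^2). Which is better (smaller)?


linearithmic grows slower than quadratic
O(n log n) is asymptotically smaller; O(n^2) grows faster


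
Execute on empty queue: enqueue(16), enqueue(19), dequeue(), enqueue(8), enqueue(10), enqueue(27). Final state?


enqueue(16) -> [16]
enqueue(19) -> [16, 19]
dequeue() returns 16 -> [19]
enqueue(8) -> [19, 8]
enqueue(10) -> [19, 8, 10]
enqueue(27) -> [19, 8, 10, 27]
Final queue (front to back): [19, 8, 10, 27]


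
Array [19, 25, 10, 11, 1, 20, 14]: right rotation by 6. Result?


Right rotate by 6: [25, 10, 11, 1, 20, 14, 19]


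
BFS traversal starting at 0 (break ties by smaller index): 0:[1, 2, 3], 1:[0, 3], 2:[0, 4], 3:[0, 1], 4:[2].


BFS queue: start with [0]
Visit order: [0, 1, 2, 3, 4]


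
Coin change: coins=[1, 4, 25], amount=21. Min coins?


dp[0]=0; dp[i]=1+min(dp[i-c] for c in coins)
...dp[16]=4, dp[17]=5, dp[18]=6, dp[19]=7, dp[20]=5, dp[21]=6
Minimum coins for 21 = 6


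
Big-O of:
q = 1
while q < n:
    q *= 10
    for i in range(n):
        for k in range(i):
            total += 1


Per nesting level: O(log n) * O(n) * O(n) [triangular over i] = O(n^2 log n)
Complexity: O(n^2 log n)


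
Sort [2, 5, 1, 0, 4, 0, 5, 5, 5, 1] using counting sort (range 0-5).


Count array: [2, 2, 1, 0, 1, 4]
Reconstruct: [0, 0, 1, 1, 2, 4, 5, 5, 5, 5]


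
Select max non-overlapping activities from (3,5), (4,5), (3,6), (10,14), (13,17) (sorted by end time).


Greedy: pick earliest-ending, then skip overlaps.
Selected (2 activities): [(3, 5), (10, 14)]


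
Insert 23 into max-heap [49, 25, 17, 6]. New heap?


Append 23: [49, 25, 17, 6, 23]
Bubble up: no swaps needed
Result: [49, 25, 17, 6, 23]


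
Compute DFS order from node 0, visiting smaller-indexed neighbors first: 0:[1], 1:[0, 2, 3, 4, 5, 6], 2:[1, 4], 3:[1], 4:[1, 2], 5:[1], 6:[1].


DFS stack-based: start with [0]
Visit order: [0, 1, 2, 4, 3, 5, 6]


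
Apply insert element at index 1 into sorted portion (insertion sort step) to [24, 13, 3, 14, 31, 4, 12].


After one pass: [13, 24, 3, 14, 31, 4, 12]


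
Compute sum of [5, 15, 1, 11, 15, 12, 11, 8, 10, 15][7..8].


Prefix sums: [0, 5, 20, 21, 32, 47, 59, 70, 78, 88, 103]
Sum[7..8] = prefix[9] - prefix[7] = 88 - 70 = 18


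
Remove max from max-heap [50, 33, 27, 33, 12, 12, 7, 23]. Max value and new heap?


Max = 50
Replace root with last, heapify down
Resulting heap: [33, 33, 27, 23, 12, 12, 7]


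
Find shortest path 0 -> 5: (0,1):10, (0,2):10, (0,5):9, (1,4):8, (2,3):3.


Dijkstra from 0:
Distances: {0: 0, 1: 10, 2: 10, 3: 13, 4: 18, 5: 9}
Shortest distance to 5 = 9, path = [0, 5]


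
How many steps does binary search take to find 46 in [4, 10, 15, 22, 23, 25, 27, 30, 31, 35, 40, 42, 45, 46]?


Search for 46:
[0,13] mid=6 arr[6]=27
[7,13] mid=10 arr[10]=40
[11,13] mid=12 arr[12]=45
[13,13] mid=13 arr[13]=46
Total: 4 comparisons


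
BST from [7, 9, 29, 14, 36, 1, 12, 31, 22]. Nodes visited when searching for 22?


BST root = 7
Search for 22: compare at each node
Path: [7, 9, 29, 14, 22]


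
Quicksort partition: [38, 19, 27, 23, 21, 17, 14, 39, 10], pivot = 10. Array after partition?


Elements <= 10 go left of pivot.
Result: [10, 19, 27, 23, 21, 17, 14, 39, 38], pivot at index 0


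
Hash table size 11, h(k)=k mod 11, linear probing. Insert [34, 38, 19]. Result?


Insertions: 34->slot 1; 38->slot 5; 19->slot 8
Table: [None, 34, None, None, None, 38, None, None, 19, None, None]


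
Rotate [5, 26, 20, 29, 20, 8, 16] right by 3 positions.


Right rotate by 3: [20, 8, 16, 5, 26, 20, 29]


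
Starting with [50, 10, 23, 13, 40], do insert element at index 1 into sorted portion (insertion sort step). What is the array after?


After one pass: [10, 50, 23, 13, 40]


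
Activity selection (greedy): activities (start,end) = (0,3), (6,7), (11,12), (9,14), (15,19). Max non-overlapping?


Greedy: pick earliest-ending, then skip overlaps.
Selected (4 activities): [(0, 3), (6, 7), (11, 12), (15, 19)]


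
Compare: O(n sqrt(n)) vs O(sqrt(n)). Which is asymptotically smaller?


sublinear grows slower than n^1.5
O(sqrt(n)) is asymptotically smaller; O(n sqrt(n)) grows faster


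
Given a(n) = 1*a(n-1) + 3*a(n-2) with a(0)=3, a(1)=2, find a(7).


Build bottom-up:
...a(5)=101, a(6)=251, a(7)=1*251+3*101=554


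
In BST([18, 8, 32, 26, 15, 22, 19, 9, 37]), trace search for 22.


BST root = 18
Search for 22: compare at each node
Path: [18, 32, 26, 22]


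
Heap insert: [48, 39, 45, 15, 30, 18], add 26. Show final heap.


Append 26: [48, 39, 45, 15, 30, 18, 26]
Bubble up: no swaps needed
Result: [48, 39, 45, 15, 30, 18, 26]


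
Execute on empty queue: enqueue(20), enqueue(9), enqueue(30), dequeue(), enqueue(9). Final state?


enqueue(20) -> [20]
enqueue(9) -> [20, 9]
enqueue(30) -> [20, 9, 30]
dequeue() returns 20 -> [9, 30]
enqueue(9) -> [9, 30, 9]
Final queue (front to back): [9, 30, 9]


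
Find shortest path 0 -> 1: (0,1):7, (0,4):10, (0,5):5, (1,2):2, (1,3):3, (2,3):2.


Dijkstra from 0:
Distances: {0: 0, 1: 7, 2: 9, 3: 10, 4: 10, 5: 5}
Shortest distance to 1 = 7, path = [0, 1]


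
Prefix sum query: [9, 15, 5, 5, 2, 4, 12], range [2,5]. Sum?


Prefix sums: [0, 9, 24, 29, 34, 36, 40, 52]
Sum[2..5] = prefix[6] - prefix[2] = 40 - 24 = 16


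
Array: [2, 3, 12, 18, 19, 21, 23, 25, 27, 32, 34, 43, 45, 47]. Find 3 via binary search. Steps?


Search for 3:
[0,13] mid=6 arr[6]=23
[0,5] mid=2 arr[2]=12
[0,1] mid=0 arr[0]=2
[1,1] mid=1 arr[1]=3
Total: 4 comparisons


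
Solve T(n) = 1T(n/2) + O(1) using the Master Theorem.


a=1, b=2, c=0. log_2(1)=0 = c=0. Case 2: O(n^c log n) = O(log n)
Complexity: O(log n)


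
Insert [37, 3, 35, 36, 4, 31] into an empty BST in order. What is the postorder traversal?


Root = 37; build tree by BST insertion.
Postorder traversal: [31, 4, 36, 35, 3, 37]


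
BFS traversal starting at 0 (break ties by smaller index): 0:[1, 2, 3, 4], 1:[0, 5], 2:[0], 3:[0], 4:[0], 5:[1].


BFS queue: start with [0]
Visit order: [0, 1, 2, 3, 4, 5]


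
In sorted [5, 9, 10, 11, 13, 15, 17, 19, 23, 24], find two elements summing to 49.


Two pointers: lo=0, hi=9
No pair sums to 49


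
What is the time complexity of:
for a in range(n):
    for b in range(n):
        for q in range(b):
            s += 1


Per nesting level: O(n) * O(n) * O(n) [triangular over b] = O(n^3)
Complexity: O(n^3)


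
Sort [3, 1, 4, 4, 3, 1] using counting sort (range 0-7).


Count array: [0, 2, 0, 2, 2, 0, 0, 0]
Reconstruct: [1, 1, 3, 3, 4, 4]


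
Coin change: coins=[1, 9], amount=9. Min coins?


dp[0]=0; dp[i]=1+min(dp[i-c] for c in coins)
...dp[4]=4, dp[5]=5, dp[6]=6, dp[7]=7, dp[8]=8, dp[9]=1
Minimum coins for 9 = 1


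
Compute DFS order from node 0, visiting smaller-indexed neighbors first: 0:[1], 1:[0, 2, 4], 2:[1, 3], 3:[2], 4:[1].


DFS stack-based: start with [0]
Visit order: [0, 1, 2, 3, 4]


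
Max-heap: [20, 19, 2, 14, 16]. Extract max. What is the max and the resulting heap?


Max = 20
Replace root with last, heapify down
Resulting heap: [19, 16, 2, 14]


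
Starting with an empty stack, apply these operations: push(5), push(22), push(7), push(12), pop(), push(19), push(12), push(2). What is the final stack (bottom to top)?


push(5) -> [5]
push(22) -> [5, 22]
push(7) -> [5, 22, 7]
push(12) -> [5, 22, 7, 12]
pop() returns 12 -> [5, 22, 7]
push(19) -> [5, 22, 7, 19]
push(12) -> [5, 22, 7, 19, 12]
push(2) -> [5, 22, 7, 19, 12, 2]
Final stack (bottom to top): [5, 22, 7, 19, 12, 2]


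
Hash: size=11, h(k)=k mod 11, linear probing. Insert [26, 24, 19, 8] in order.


Insertions: 26->slot 4; 24->slot 2; 19->slot 8; 8->slot 9
Table: [None, None, 24, None, 26, None, None, None, 19, 8, None]


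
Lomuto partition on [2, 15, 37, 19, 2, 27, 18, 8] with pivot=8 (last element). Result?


Elements <= 8 go left of pivot.
Result: [2, 2, 8, 19, 15, 27, 18, 37], pivot at index 2


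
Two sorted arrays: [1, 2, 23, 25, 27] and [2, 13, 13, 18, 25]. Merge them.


Compare heads, take smaller each step.
Merged: [1, 2, 2, 13, 13, 18, 23, 25, 25, 27]


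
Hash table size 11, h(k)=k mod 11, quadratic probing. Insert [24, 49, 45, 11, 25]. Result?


Insertions: 24->slot 2; 49->slot 5; 45->slot 1; 11->slot 0; 25->slot 3
Table: [11, 45, 24, 25, None, 49, None, None, None, None, None]


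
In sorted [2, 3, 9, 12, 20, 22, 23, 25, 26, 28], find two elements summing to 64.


Two pointers: lo=0, hi=9
No pair sums to 64


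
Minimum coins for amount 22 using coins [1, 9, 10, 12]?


dp[0]=0; dp[i]=1+min(dp[i-c] for c in coins)
...dp[17]=6, dp[18]=2, dp[19]=2, dp[20]=2, dp[21]=2, dp[22]=2
Minimum coins for 22 = 2


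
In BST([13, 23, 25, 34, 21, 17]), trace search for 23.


BST root = 13
Search for 23: compare at each node
Path: [13, 23]


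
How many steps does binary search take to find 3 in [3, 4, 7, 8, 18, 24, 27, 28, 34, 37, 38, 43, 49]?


Search for 3:
[0,12] mid=6 arr[6]=27
[0,5] mid=2 arr[2]=7
[0,1] mid=0 arr[0]=3
Total: 3 comparisons


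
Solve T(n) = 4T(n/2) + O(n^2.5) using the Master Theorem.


a=4, b=2, c=2.5. log_2(4)=2 < c=2.5. Case 3: O(n^c) = O(n^2.500)
Complexity: O(n^2.500)


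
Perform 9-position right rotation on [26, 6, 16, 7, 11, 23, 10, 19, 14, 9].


Right rotate by 9: [6, 16, 7, 11, 23, 10, 19, 14, 9, 26]


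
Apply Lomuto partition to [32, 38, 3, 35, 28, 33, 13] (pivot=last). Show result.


Elements <= 13 go left of pivot.
Result: [3, 13, 32, 35, 28, 33, 38], pivot at index 1


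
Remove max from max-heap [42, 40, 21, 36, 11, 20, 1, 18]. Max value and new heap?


Max = 42
Replace root with last, heapify down
Resulting heap: [40, 36, 21, 18, 11, 20, 1]


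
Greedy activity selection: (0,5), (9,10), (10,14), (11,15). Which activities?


Greedy: pick earliest-ending, then skip overlaps.
Selected (3 activities): [(0, 5), (9, 10), (10, 14)]


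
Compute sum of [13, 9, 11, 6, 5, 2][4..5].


Prefix sums: [0, 13, 22, 33, 39, 44, 46]
Sum[4..5] = prefix[6] - prefix[4] = 46 - 39 = 7


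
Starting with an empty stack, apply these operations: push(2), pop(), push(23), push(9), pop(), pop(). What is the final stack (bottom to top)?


push(2) -> [2]
pop() returns 2 -> []
push(23) -> [23]
push(9) -> [23, 9]
pop() returns 9 -> [23]
pop() returns 23 -> []
Final stack (bottom to top): []


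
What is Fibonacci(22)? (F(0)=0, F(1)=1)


F(n)=F(n-1)+F(n-2)
...F(20)=6765, F(21)=10946, F(22)=17711


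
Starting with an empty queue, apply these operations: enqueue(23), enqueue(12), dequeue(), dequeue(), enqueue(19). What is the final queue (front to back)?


enqueue(23) -> [23]
enqueue(12) -> [23, 12]
dequeue() returns 23 -> [12]
dequeue() returns 12 -> []
enqueue(19) -> [19]
Final queue (front to back): [19]


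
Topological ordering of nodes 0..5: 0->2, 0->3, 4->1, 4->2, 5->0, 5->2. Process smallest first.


Kahn's algorithm, process smallest node first
Order: [4, 1, 5, 0, 2, 3]


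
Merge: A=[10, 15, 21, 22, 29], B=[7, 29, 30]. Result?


Compare heads, take smaller each step.
Merged: [7, 10, 15, 21, 22, 29, 29, 30]


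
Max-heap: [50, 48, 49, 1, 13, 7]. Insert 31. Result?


Append 31: [50, 48, 49, 1, 13, 7, 31]
Bubble up: no swaps needed
Result: [50, 48, 49, 1, 13, 7, 31]


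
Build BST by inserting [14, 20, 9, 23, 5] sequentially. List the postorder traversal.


Root = 14; build tree by BST insertion.
Postorder traversal: [5, 9, 23, 20, 14]


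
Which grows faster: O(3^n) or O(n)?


linear grows slower than exponential (base 3)
O(n) is asymptotically smaller; O(3^n) grows faster


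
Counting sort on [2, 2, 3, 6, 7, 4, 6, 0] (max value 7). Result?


Count array: [1, 0, 2, 1, 1, 0, 2, 1]
Reconstruct: [0, 2, 2, 3, 4, 6, 6, 7]


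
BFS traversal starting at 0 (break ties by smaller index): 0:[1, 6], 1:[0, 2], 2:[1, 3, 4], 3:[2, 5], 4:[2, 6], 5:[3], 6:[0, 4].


BFS queue: start with [0]
Visit order: [0, 1, 6, 2, 4, 3, 5]


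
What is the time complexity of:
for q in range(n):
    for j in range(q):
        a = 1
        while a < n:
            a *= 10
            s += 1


Per nesting level: O(n) * O(n) [triangular over q] * O(log n) = O(n^2 log n)
Complexity: O(n^2 log n)


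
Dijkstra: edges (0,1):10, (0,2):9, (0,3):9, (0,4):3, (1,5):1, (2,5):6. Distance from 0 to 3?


Dijkstra from 0:
Distances: {0: 0, 1: 10, 2: 9, 3: 9, 4: 3, 5: 11}
Shortest distance to 3 = 9, path = [0, 3]


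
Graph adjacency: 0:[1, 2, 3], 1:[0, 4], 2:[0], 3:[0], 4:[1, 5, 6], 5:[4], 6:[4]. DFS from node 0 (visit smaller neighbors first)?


DFS stack-based: start with [0]
Visit order: [0, 1, 4, 5, 6, 2, 3]


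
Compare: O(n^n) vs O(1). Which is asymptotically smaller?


constant grows slower than n^n
O(1) is asymptotically smaller; O(n^n) grows faster


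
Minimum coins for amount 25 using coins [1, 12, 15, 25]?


dp[0]=0; dp[i]=1+min(dp[i-c] for c in coins)
...dp[20]=6, dp[21]=7, dp[22]=8, dp[23]=9, dp[24]=2, dp[25]=1
Minimum coins for 25 = 1


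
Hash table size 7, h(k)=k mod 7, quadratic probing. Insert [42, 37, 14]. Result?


Insertions: 42->slot 0; 37->slot 2; 14->slot 1
Table: [42, 14, 37, None, None, None, None]


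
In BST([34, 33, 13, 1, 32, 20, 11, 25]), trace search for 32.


BST root = 34
Search for 32: compare at each node
Path: [34, 33, 13, 32]


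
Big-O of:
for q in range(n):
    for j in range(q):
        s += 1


Per nesting level: O(n) * O(n) [triangular over q] = O(n^2)
Complexity: O(n^2)


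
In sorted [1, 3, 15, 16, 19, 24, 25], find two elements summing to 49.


Two pointers: lo=0, hi=6
Found pair: (24, 25) summing to 49


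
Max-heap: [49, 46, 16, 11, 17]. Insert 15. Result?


Append 15: [49, 46, 16, 11, 17, 15]
Bubble up: no swaps needed
Result: [49, 46, 16, 11, 17, 15]


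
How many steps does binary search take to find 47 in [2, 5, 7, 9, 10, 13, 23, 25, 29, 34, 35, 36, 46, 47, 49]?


Search for 47:
[0,14] mid=7 arr[7]=25
[8,14] mid=11 arr[11]=36
[12,14] mid=13 arr[13]=47
Total: 3 comparisons


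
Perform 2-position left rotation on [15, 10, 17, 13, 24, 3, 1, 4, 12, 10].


Left rotate by 2: [17, 13, 24, 3, 1, 4, 12, 10, 15, 10]


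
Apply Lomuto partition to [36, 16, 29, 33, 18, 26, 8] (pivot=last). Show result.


Elements <= 8 go left of pivot.
Result: [8, 16, 29, 33, 18, 26, 36], pivot at index 0


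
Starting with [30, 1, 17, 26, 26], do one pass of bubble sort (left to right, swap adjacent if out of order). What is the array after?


After one pass: [1, 17, 26, 26, 30]


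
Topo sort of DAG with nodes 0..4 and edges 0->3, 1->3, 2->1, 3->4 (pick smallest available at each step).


Kahn's algorithm, process smallest node first
Order: [0, 2, 1, 3, 4]


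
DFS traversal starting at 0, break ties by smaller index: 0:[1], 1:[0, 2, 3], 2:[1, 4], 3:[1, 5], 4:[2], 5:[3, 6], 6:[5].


DFS stack-based: start with [0]
Visit order: [0, 1, 2, 4, 3, 5, 6]


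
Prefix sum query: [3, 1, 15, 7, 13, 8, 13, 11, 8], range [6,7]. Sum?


Prefix sums: [0, 3, 4, 19, 26, 39, 47, 60, 71, 79]
Sum[6..7] = prefix[8] - prefix[6] = 71 - 47 = 24


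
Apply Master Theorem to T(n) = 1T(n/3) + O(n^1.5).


a=1, b=3, c=1.5. log_3(1)=0 < c=1.5. Case 3: O(n^c) = O(n^1.500)
Complexity: O(n^1.500)


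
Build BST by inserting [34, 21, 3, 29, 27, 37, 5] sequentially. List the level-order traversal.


Root = 34; build tree by BST insertion.
Level-Order traversal: [34, 21, 37, 3, 29, 5, 27]


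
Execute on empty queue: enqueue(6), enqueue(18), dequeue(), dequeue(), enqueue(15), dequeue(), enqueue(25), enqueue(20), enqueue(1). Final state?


enqueue(6) -> [6]
enqueue(18) -> [6, 18]
dequeue() returns 6 -> [18]
dequeue() returns 18 -> []
enqueue(15) -> [15]
dequeue() returns 15 -> []
enqueue(25) -> [25]
enqueue(20) -> [25, 20]
enqueue(1) -> [25, 20, 1]
Final queue (front to back): [25, 20, 1]


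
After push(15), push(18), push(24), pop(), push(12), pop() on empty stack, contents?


push(15) -> [15]
push(18) -> [15, 18]
push(24) -> [15, 18, 24]
pop() returns 24 -> [15, 18]
push(12) -> [15, 18, 12]
pop() returns 12 -> [15, 18]
Final stack (bottom to top): [15, 18]


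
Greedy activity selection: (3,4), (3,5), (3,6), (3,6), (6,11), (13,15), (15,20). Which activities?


Greedy: pick earliest-ending, then skip overlaps.
Selected (4 activities): [(3, 4), (6, 11), (13, 15), (15, 20)]
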